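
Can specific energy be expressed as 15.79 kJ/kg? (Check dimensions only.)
Yes

specific energy has SI base units: m^2 / s^2
kJ/kg reduces to the same SI base units, so it is a valid unit for specific energy.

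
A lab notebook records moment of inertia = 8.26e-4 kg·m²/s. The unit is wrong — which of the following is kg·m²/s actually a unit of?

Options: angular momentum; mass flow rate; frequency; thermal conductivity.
angular momentum

moment of inertia should have units dimensionally equivalent to kg * m^2 (e.g. kg·m²).
The given unit 'kg·m²/s' reduces to kg * m^2 / s. Of the listed options, that is the dimensionality of angular momentum.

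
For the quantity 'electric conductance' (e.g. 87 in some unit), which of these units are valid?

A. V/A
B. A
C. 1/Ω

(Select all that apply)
C

electric conductance has SI base units: A^2 * s^3 / (kg * m^2)

Checking each option against A^2 * s^3 / (kg * m^2):
  A. V/A: ✗ does not match
  B. A: ✗ does not match
  C. 1/Ω: ✓ matches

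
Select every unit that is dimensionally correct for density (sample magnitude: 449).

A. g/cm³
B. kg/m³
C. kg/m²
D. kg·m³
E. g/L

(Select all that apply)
A, B, E

density has SI base units: kg / m^3

Checking each option against kg / m^3:
  A. g/cm³: ✓ matches
  B. kg/m³: ✓ matches
  C. kg/m²: ✗ does not match
  D. kg·m³: ✗ does not match
  E. g/L: ✓ matches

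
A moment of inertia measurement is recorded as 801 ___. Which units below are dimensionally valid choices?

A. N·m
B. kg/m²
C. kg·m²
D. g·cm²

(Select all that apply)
C, D

moment of inertia has SI base units: kg * m^2

Checking each option against kg * m^2:
  A. N·m: ✗ does not match
  B. kg/m²: ✗ does not match
  C. kg·m²: ✓ matches
  D. g·cm²: ✓ matches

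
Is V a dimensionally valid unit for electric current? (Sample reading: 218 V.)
No

electric current has SI base units: A
V does NOT reduce to A; a valid unit for electric current would be e.g. A.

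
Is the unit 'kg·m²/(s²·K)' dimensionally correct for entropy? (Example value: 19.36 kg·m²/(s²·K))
Yes

entropy has SI base units: kg * m^2 / (s^2 * K)
kg·m²/(s²·K) reduces to the same SI base units, so it is a valid unit for entropy.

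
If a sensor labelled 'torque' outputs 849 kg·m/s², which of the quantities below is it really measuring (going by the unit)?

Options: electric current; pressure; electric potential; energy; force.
force

torque should have units dimensionally equivalent to kg * m^2 / s^2 (e.g. N·m).
The given unit 'kg·m/s²' reduces to kg * m / s^2. Of the listed options, that is the dimensionality of force.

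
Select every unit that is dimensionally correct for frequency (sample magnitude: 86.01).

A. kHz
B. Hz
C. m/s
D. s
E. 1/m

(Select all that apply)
A, B

frequency has SI base units: 1 / s

Checking each option against 1 / s:
  A. kHz: ✓ matches
  B. Hz: ✓ matches
  C. m/s: ✗ does not match
  D. s: ✗ does not match
  E. 1/m: ✗ does not match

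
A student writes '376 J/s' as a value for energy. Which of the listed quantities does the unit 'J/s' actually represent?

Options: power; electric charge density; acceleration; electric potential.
power

energy should have units dimensionally equivalent to kg * m^2 / s^2 (e.g. J).
The given unit 'J/s' reduces to kg * m^2 / s^3. Of the listed options, that is the dimensionality of power.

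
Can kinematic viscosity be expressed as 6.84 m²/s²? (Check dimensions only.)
No

kinematic viscosity has SI base units: m^2 / s
m²/s² does NOT reduce to m^2 / s; a valid unit for kinematic viscosity would be e.g. m²/s.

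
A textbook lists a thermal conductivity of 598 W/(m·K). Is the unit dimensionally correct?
Yes

thermal conductivity has SI base units: kg * m / (s^3 * K)
W/(m·K) reduces to the same SI base units, so it is a valid unit for thermal conductivity.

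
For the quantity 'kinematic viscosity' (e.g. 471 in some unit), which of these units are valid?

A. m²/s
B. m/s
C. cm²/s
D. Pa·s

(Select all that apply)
A, C

kinematic viscosity has SI base units: m^2 / s

Checking each option against m^2 / s:
  A. m²/s: ✓ matches
  B. m/s: ✗ does not match
  C. cm²/s: ✓ matches
  D. Pa·s: ✗ does not match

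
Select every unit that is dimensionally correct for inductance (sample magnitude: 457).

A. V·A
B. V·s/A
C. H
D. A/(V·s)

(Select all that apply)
B, C

inductance has SI base units: kg * m^2 / (A^2 * s^2)

Checking each option against kg * m^2 / (A^2 * s^2):
  A. V·A: ✗ does not match
  B. V·s/A: ✓ matches
  C. H: ✓ matches
  D. A/(V·s): ✗ does not match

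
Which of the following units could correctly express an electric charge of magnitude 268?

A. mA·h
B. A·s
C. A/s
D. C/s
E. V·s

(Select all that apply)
A, B

electric charge has SI base units: A * s

Checking each option against A * s:
  A. mA·h: ✓ matches
  B. A·s: ✓ matches
  C. A/s: ✗ does not match
  D. C/s: ✗ does not match
  E. V·s: ✗ does not match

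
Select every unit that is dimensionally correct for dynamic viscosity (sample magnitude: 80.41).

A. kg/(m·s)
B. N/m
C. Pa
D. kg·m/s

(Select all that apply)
A

dynamic viscosity has SI base units: kg / (m * s)

Checking each option against kg / (m * s):
  A. kg/(m·s): ✓ matches
  B. N/m: ✗ does not match
  C. Pa: ✗ does not match
  D. kg·m/s: ✗ does not match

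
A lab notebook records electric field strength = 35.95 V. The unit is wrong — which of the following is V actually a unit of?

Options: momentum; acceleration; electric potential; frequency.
electric potential

electric field strength should have units dimensionally equivalent to kg * m / (A * s^3) (e.g. V/m).
The given unit 'V' reduces to kg * m^2 / (A * s^3). Of the listed options, that is the dimensionality of electric potential.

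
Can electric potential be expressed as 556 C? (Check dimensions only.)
No

electric potential has SI base units: kg * m^2 / (A * s^3)
C does NOT reduce to kg * m^2 / (A * s^3); a valid unit for electric potential would be e.g. V.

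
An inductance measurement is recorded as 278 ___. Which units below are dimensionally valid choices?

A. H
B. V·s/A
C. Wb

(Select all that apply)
A, B

inductance has SI base units: kg * m^2 / (A^2 * s^2)

Checking each option against kg * m^2 / (A^2 * s^2):
  A. H: ✓ matches
  B. V·s/A: ✓ matches
  C. Wb: ✗ does not match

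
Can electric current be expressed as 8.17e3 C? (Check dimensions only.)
No

electric current has SI base units: A
C does NOT reduce to A; a valid unit for electric current would be e.g. A.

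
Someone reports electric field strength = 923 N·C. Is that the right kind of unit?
No

electric field strength has SI base units: kg * m / (A * s^3)
N·C does NOT reduce to kg * m / (A * s^3); a valid unit for electric field strength would be e.g. V/m.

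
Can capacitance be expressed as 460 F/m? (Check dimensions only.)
No

capacitance has SI base units: A^2 * s^4 / (kg * m^2)
F/m does NOT reduce to A^2 * s^4 / (kg * m^2); a valid unit for capacitance would be e.g. F.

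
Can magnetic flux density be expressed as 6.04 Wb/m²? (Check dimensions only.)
Yes

magnetic flux density has SI base units: kg / (A * s^2)
Wb/m² reduces to the same SI base units, so it is a valid unit for magnetic flux density.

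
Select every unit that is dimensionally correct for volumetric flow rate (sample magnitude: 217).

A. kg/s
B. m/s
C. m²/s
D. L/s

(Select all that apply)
D

volumetric flow rate has SI base units: m^3 / s

Checking each option against m^3 / s:
  A. kg/s: ✗ does not match
  B. m/s: ✗ does not match
  C. m²/s: ✗ does not match
  D. L/s: ✓ matches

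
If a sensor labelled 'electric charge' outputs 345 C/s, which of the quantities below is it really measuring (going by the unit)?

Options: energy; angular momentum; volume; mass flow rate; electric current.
electric current

electric charge should have units dimensionally equivalent to A * s (e.g. C).
The given unit 'C/s' reduces to A. Of the listed options, that is the dimensionality of electric current.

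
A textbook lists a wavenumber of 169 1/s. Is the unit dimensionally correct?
No

wavenumber has SI base units: 1 / m
1/s does NOT reduce to 1 / m; a valid unit for wavenumber would be e.g. 1/m.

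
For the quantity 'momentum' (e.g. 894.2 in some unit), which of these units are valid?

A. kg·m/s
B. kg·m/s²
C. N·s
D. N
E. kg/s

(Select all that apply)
A, C

momentum has SI base units: kg * m / s

Checking each option against kg * m / s:
  A. kg·m/s: ✓ matches
  B. kg·m/s²: ✗ does not match
  C. N·s: ✓ matches
  D. N: ✗ does not match
  E. kg/s: ✗ does not match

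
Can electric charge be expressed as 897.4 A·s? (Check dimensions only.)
Yes

electric charge has SI base units: A * s
A·s reduces to the same SI base units, so it is a valid unit for electric charge.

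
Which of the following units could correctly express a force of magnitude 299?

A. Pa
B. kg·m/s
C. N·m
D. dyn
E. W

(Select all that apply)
D

force has SI base units: kg * m / s^2

Checking each option against kg * m / s^2:
  A. Pa: ✗ does not match
  B. kg·m/s: ✗ does not match
  C. N·m: ✗ does not match
  D. dyn: ✓ matches
  E. W: ✗ does not match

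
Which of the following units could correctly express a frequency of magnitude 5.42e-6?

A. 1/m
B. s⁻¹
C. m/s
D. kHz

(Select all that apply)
B, D

frequency has SI base units: 1 / s

Checking each option against 1 / s:
  A. 1/m: ✗ does not match
  B. s⁻¹: ✓ matches
  C. m/s: ✗ does not match
  D. kHz: ✓ matches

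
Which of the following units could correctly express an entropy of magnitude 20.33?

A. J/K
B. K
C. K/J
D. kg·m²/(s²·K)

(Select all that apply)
A, D

entropy has SI base units: kg * m^2 / (s^2 * K)

Checking each option against kg * m^2 / (s^2 * K):
  A. J/K: ✓ matches
  B. K: ✗ does not match
  C. K/J: ✗ does not match
  D. kg·m²/(s²·K): ✓ matches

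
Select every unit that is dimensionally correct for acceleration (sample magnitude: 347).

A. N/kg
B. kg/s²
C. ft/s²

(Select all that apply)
A, C

acceleration has SI base units: m / s^2

Checking each option against m / s^2:
  A. N/kg: ✓ matches
  B. kg/s²: ✗ does not match
  C. ft/s²: ✓ matches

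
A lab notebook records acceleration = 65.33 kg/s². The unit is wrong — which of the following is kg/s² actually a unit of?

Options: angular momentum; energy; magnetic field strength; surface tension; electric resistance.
surface tension

acceleration should have units dimensionally equivalent to m / s^2 (e.g. m/s²).
The given unit 'kg/s²' reduces to kg / s^2. Of the listed options, that is the dimensionality of surface tension.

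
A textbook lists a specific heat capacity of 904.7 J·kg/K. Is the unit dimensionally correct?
No

specific heat capacity has SI base units: m^2 / (s^2 * K)
J·kg/K does NOT reduce to m^2 / (s^2 * K); a valid unit for specific heat capacity would be e.g. J/(kg·K).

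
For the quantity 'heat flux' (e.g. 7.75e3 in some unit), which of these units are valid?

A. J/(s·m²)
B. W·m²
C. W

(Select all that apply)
A

heat flux has SI base units: kg / s^3

Checking each option against kg / s^3:
  A. J/(s·m²): ✓ matches
  B. W·m²: ✗ does not match
  C. W: ✗ does not match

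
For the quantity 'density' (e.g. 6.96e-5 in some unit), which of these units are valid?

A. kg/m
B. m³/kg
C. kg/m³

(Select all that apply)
C

density has SI base units: kg / m^3

Checking each option against kg / m^3:
  A. kg/m: ✗ does not match
  B. m³/kg: ✗ does not match
  C. kg/m³: ✓ matches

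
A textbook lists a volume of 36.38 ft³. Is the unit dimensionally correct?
Yes

volume has SI base units: m^3
ft³ reduces to the same SI base units, so it is a valid unit for volume.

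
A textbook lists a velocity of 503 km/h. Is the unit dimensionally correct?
Yes

velocity has SI base units: m / s
km/h reduces to the same SI base units, so it is a valid unit for velocity.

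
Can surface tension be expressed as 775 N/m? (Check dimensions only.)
Yes

surface tension has SI base units: kg / s^2
N/m reduces to the same SI base units, so it is a valid unit for surface tension.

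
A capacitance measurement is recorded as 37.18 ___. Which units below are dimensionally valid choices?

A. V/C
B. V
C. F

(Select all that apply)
C

capacitance has SI base units: A^2 * s^4 / (kg * m^2)

Checking each option against A^2 * s^4 / (kg * m^2):
  A. V/C: ✗ does not match
  B. V: ✗ does not match
  C. F: ✓ matches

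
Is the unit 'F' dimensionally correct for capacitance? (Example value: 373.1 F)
Yes

capacitance has SI base units: A^2 * s^4 / (kg * m^2)
F reduces to the same SI base units, so it is a valid unit for capacitance.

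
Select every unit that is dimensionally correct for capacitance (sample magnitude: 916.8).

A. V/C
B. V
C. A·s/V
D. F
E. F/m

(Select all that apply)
C, D

capacitance has SI base units: A^2 * s^4 / (kg * m^2)

Checking each option against A^2 * s^4 / (kg * m^2):
  A. V/C: ✗ does not match
  B. V: ✗ does not match
  C. A·s/V: ✓ matches
  D. F: ✓ matches
  E. F/m: ✗ does not match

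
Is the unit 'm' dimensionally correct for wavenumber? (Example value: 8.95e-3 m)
No

wavenumber has SI base units: 1 / m
m does NOT reduce to 1 / m; a valid unit for wavenumber would be e.g. 1/m.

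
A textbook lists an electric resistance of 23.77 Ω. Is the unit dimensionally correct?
Yes

electric resistance has SI base units: kg * m^2 / (A^2 * s^3)
Ω reduces to the same SI base units, so it is a valid unit for electric resistance.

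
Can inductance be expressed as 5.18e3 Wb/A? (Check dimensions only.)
Yes

inductance has SI base units: kg * m^2 / (A^2 * s^2)
Wb/A reduces to the same SI base units, so it is a valid unit for inductance.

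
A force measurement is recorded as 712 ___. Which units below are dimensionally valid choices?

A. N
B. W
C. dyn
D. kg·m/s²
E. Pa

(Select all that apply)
A, C, D

force has SI base units: kg * m / s^2

Checking each option against kg * m / s^2:
  A. N: ✓ matches
  B. W: ✗ does not match
  C. dyn: ✓ matches
  D. kg·m/s²: ✓ matches
  E. Pa: ✗ does not match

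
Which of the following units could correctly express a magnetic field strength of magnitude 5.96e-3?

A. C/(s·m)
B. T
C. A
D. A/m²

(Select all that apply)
A

magnetic field strength has SI base units: A / m

Checking each option against A / m:
  A. C/(s·m): ✓ matches
  B. T: ✗ does not match
  C. A: ✗ does not match
  D. A/m²: ✗ does not match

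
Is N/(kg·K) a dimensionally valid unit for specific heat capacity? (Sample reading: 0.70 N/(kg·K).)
No

specific heat capacity has SI base units: m^2 / (s^2 * K)
N/(kg·K) does NOT reduce to m^2 / (s^2 * K); a valid unit for specific heat capacity would be e.g. J/(kg·K).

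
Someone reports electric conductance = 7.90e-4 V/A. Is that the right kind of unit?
No

electric conductance has SI base units: A^2 * s^3 / (kg * m^2)
V/A does NOT reduce to A^2 * s^3 / (kg * m^2); a valid unit for electric conductance would be e.g. S.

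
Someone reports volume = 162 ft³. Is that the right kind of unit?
Yes

volume has SI base units: m^3
ft³ reduces to the same SI base units, so it is a valid unit for volume.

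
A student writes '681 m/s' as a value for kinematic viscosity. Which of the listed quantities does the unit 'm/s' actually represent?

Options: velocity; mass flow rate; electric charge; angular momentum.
velocity

kinematic viscosity should have units dimensionally equivalent to m^2 / s (e.g. m²/s).
The given unit 'm/s' reduces to m / s. Of the listed options, that is the dimensionality of velocity.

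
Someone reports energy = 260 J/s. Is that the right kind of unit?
No

energy has SI base units: kg * m^2 / s^2
J/s does NOT reduce to kg * m^2 / s^2; a valid unit for energy would be e.g. J.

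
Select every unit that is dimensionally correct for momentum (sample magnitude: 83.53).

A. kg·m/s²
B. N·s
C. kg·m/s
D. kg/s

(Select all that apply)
B, C

momentum has SI base units: kg * m / s

Checking each option against kg * m / s:
  A. kg·m/s²: ✗ does not match
  B. N·s: ✓ matches
  C. kg·m/s: ✓ matches
  D. kg/s: ✗ does not match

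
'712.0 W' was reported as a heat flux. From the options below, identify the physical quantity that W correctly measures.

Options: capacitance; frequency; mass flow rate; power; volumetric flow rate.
power

heat flux should have units dimensionally equivalent to kg / s^3 (e.g. W/m²).
The given unit 'W' reduces to kg * m^2 / s^3. Of the listed options, that is the dimensionality of power.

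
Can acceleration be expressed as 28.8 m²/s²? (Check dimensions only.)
No

acceleration has SI base units: m / s^2
m²/s² does NOT reduce to m / s^2; a valid unit for acceleration would be e.g. m/s².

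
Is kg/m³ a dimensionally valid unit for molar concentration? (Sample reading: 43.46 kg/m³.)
No

molar concentration has SI base units: mol / m^3
kg/m³ does NOT reduce to mol / m^3; a valid unit for molar concentration would be e.g. mol/m³.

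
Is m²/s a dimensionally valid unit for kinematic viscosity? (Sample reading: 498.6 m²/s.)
Yes

kinematic viscosity has SI base units: m^2 / s
m²/s reduces to the same SI base units, so it is a valid unit for kinematic viscosity.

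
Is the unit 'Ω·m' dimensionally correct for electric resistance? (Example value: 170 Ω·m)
No

electric resistance has SI base units: kg * m^2 / (A^2 * s^3)
Ω·m does NOT reduce to kg * m^2 / (A^2 * s^3); a valid unit for electric resistance would be e.g. Ω.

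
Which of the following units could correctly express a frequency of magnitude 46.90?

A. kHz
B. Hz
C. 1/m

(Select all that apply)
A, B

frequency has SI base units: 1 / s

Checking each option against 1 / s:
  A. kHz: ✓ matches
  B. Hz: ✓ matches
  C. 1/m: ✗ does not match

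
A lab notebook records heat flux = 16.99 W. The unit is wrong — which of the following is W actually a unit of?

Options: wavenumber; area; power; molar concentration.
power

heat flux should have units dimensionally equivalent to kg / s^3 (e.g. W/m²).
The given unit 'W' reduces to kg * m^2 / s^3. Of the listed options, that is the dimensionality of power.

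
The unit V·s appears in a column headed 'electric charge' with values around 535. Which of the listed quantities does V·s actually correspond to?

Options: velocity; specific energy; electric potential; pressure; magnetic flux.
magnetic flux

electric charge should have units dimensionally equivalent to A * s (e.g. C).
The given unit 'V·s' reduces to kg * m^2 / (A * s^2). Of the listed options, that is the dimensionality of magnetic flux.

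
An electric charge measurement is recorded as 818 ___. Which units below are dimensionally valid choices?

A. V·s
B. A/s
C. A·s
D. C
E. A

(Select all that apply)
C, D

electric charge has SI base units: A * s

Checking each option against A * s:
  A. V·s: ✗ does not match
  B. A/s: ✗ does not match
  C. A·s: ✓ matches
  D. C: ✓ matches
  E. A: ✗ does not match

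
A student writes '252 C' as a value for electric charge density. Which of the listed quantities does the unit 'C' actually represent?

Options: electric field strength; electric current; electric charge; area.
electric charge

electric charge density should have units dimensionally equivalent to A * s / m^3 (e.g. C/m³).
The given unit 'C' reduces to A * s. Of the listed options, that is the dimensionality of electric charge.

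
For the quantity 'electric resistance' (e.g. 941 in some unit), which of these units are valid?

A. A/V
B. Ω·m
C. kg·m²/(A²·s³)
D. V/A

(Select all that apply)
C, D

electric resistance has SI base units: kg * m^2 / (A^2 * s^3)

Checking each option against kg * m^2 / (A^2 * s^3):
  A. A/V: ✗ does not match
  B. Ω·m: ✗ does not match
  C. kg·m²/(A²·s³): ✓ matches
  D. V/A: ✓ matches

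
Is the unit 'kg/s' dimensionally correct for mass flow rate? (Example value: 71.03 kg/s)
Yes

mass flow rate has SI base units: kg / s
kg/s reduces to the same SI base units, so it is a valid unit for mass flow rate.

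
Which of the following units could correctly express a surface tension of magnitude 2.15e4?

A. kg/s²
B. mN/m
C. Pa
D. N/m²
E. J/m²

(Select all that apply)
A, B, E

surface tension has SI base units: kg / s^2

Checking each option against kg / s^2:
  A. kg/s²: ✓ matches
  B. mN/m: ✓ matches
  C. Pa: ✗ does not match
  D. N/m²: ✗ does not match
  E. J/m²: ✓ matches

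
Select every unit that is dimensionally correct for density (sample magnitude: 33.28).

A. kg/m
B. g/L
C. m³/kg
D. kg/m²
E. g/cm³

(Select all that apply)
B, E

density has SI base units: kg / m^3

Checking each option against kg / m^3:
  A. kg/m: ✗ does not match
  B. g/L: ✓ matches
  C. m³/kg: ✗ does not match
  D. kg/m²: ✗ does not match
  E. g/cm³: ✓ matches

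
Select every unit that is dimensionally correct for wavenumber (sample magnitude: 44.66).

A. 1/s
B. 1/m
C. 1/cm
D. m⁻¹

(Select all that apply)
B, C, D

wavenumber has SI base units: 1 / m

Checking each option against 1 / m:
  A. 1/s: ✗ does not match
  B. 1/m: ✓ matches
  C. 1/cm: ✓ matches
  D. m⁻¹: ✓ matches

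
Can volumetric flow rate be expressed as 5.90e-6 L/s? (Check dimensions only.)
Yes

volumetric flow rate has SI base units: m^3 / s
L/s reduces to the same SI base units, so it is a valid unit for volumetric flow rate.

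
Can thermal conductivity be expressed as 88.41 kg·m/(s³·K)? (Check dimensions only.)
Yes

thermal conductivity has SI base units: kg * m / (s^3 * K)
kg·m/(s³·K) reduces to the same SI base units, so it is a valid unit for thermal conductivity.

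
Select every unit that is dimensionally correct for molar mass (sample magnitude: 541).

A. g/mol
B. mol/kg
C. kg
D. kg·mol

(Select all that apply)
A

molar mass has SI base units: kg / mol

Checking each option against kg / mol:
  A. g/mol: ✓ matches
  B. mol/kg: ✗ does not match
  C. kg: ✗ does not match
  D. kg·mol: ✗ does not match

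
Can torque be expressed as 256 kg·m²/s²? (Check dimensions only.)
Yes

torque has SI base units: kg * m^2 / s^2
kg·m²/s² reduces to the same SI base units, so it is a valid unit for torque.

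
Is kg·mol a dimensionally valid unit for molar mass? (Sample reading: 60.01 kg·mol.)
No

molar mass has SI base units: kg / mol
kg·mol does NOT reduce to kg / mol; a valid unit for molar mass would be e.g. kg/mol.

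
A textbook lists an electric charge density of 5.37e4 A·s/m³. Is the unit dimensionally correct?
Yes

electric charge density has SI base units: A * s / m^3
A·s/m³ reduces to the same SI base units, so it is a valid unit for electric charge density.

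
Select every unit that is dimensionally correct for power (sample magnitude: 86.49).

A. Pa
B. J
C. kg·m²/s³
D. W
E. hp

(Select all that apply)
C, D, E

power has SI base units: kg * m^2 / s^3

Checking each option against kg * m^2 / s^3:
  A. Pa: ✗ does not match
  B. J: ✗ does not match
  C. kg·m²/s³: ✓ matches
  D. W: ✓ matches
  E. hp: ✓ matches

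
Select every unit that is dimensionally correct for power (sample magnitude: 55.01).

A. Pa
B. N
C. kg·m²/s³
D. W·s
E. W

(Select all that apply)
C, E

power has SI base units: kg * m^2 / s^3

Checking each option against kg * m^2 / s^3:
  A. Pa: ✗ does not match
  B. N: ✗ does not match
  C. kg·m²/s³: ✓ matches
  D. W·s: ✗ does not match
  E. W: ✓ matches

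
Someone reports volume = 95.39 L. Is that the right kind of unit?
Yes

volume has SI base units: m^3
L reduces to the same SI base units, so it is a valid unit for volume.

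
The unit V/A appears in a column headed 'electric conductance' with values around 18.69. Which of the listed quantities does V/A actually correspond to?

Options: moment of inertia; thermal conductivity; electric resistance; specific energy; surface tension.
electric resistance

electric conductance should have units dimensionally equivalent to A^2 * s^3 / (kg * m^2) (e.g. S).
The given unit 'V/A' reduces to kg * m^2 / (A^2 * s^3). Of the listed options, that is the dimensionality of electric resistance.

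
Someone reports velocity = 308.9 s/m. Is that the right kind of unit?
No

velocity has SI base units: m / s
s/m does NOT reduce to m / s; a valid unit for velocity would be e.g. m/s.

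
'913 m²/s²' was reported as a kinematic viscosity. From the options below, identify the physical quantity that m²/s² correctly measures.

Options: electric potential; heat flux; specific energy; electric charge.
specific energy

kinematic viscosity should have units dimensionally equivalent to m^2 / s (e.g. m²/s).
The given unit 'm²/s²' reduces to m^2 / s^2. Of the listed options, that is the dimensionality of specific energy.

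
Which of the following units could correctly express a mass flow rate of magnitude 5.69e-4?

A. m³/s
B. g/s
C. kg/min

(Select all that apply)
B, C

mass flow rate has SI base units: kg / s

Checking each option against kg / s:
  A. m³/s: ✗ does not match
  B. g/s: ✓ matches
  C. kg/min: ✓ matches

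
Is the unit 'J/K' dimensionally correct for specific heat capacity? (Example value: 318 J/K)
No

specific heat capacity has SI base units: m^2 / (s^2 * K)
J/K does NOT reduce to m^2 / (s^2 * K); a valid unit for specific heat capacity would be e.g. J/(kg·K).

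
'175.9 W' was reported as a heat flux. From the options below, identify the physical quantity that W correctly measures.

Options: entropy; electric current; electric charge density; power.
power

heat flux should have units dimensionally equivalent to kg / s^3 (e.g. W/m²).
The given unit 'W' reduces to kg * m^2 / s^3. Of the listed options, that is the dimensionality of power.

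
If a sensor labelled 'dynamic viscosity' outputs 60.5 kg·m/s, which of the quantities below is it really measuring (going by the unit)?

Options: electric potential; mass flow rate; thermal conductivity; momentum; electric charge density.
momentum

dynamic viscosity should have units dimensionally equivalent to kg / (m * s) (e.g. Pa·s).
The given unit 'kg·m/s' reduces to kg * m / s. Of the listed options, that is the dimensionality of momentum.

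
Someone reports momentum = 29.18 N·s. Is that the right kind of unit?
Yes

momentum has SI base units: kg * m / s
N·s reduces to the same SI base units, so it is a valid unit for momentum.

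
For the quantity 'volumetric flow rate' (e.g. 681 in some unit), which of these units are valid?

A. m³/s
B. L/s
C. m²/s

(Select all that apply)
A, B

volumetric flow rate has SI base units: m^3 / s

Checking each option against m^3 / s:
  A. m³/s: ✓ matches
  B. L/s: ✓ matches
  C. m²/s: ✗ does not match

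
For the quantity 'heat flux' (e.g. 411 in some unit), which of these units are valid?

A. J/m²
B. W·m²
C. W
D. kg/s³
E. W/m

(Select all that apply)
D

heat flux has SI base units: kg / s^3

Checking each option against kg / s^3:
  A. J/m²: ✗ does not match
  B. W·m²: ✗ does not match
  C. W: ✗ does not match
  D. kg/s³: ✓ matches
  E. W/m: ✗ does not match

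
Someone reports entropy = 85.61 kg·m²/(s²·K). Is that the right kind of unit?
Yes

entropy has SI base units: kg * m^2 / (s^2 * K)
kg·m²/(s²·K) reduces to the same SI base units, so it is a valid unit for entropy.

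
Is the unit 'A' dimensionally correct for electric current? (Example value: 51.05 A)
Yes

electric current has SI base units: A
A reduces to the same SI base units, so it is a valid unit for electric current.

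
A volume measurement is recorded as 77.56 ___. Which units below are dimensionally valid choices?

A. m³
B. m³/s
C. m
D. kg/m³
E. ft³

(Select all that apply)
A, E

volume has SI base units: m^3

Checking each option against m^3:
  A. m³: ✓ matches
  B. m³/s: ✗ does not match
  C. m: ✗ does not match
  D. kg/m³: ✗ does not match
  E. ft³: ✓ matches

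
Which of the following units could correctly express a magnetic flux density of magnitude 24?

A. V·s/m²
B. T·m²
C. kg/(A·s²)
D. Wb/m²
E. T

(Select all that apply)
A, C, D, E

magnetic flux density has SI base units: kg / (A * s^2)

Checking each option against kg / (A * s^2):
  A. V·s/m²: ✓ matches
  B. T·m²: ✗ does not match
  C. kg/(A·s²): ✓ matches
  D. Wb/m²: ✓ matches
  E. T: ✓ matches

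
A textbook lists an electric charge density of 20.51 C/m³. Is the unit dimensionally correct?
Yes

electric charge density has SI base units: A * s / m^3
C/m³ reduces to the same SI base units, so it is a valid unit for electric charge density.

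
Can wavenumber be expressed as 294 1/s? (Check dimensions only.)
No

wavenumber has SI base units: 1 / m
1/s does NOT reduce to 1 / m; a valid unit for wavenumber would be e.g. 1/m.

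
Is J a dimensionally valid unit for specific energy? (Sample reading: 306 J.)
No

specific energy has SI base units: m^2 / s^2
J does NOT reduce to m^2 / s^2; a valid unit for specific energy would be e.g. J/kg.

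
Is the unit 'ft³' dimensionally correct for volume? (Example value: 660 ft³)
Yes

volume has SI base units: m^3
ft³ reduces to the same SI base units, so it is a valid unit for volume.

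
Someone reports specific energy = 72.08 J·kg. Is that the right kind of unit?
No

specific energy has SI base units: m^2 / s^2
J·kg does NOT reduce to m^2 / s^2; a valid unit for specific energy would be e.g. J/kg.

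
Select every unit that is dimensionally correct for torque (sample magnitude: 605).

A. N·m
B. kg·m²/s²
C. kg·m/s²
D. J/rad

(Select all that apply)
A, B, D

torque has SI base units: kg * m^2 / s^2

Checking each option against kg * m^2 / s^2:
  A. N·m: ✓ matches
  B. kg·m²/s²: ✓ matches
  C. kg·m/s²: ✗ does not match
  D. J/rad: ✓ matches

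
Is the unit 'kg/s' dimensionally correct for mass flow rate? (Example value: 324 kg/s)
Yes

mass flow rate has SI base units: kg / s
kg/s reduces to the same SI base units, so it is a valid unit for mass flow rate.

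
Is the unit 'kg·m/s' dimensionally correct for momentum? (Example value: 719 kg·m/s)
Yes

momentum has SI base units: kg * m / s
kg·m/s reduces to the same SI base units, so it is a valid unit for momentum.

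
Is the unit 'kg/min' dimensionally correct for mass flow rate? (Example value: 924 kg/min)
Yes

mass flow rate has SI base units: kg / s
kg/min reduces to the same SI base units, so it is a valid unit for mass flow rate.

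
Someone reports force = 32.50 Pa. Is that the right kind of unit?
No

force has SI base units: kg * m / s^2
Pa does NOT reduce to kg * m / s^2; a valid unit for force would be e.g. N.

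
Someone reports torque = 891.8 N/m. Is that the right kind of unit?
No

torque has SI base units: kg * m^2 / s^2
N/m does NOT reduce to kg * m^2 / s^2; a valid unit for torque would be e.g. N·m.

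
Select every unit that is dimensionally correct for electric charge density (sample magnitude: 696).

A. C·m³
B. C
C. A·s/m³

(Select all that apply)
C

electric charge density has SI base units: A * s / m^3

Checking each option against A * s / m^3:
  A. C·m³: ✗ does not match
  B. C: ✗ does not match
  C. A·s/m³: ✓ matches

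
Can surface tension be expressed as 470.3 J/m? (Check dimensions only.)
No

surface tension has SI base units: kg / s^2
J/m does NOT reduce to kg / s^2; a valid unit for surface tension would be e.g. N/m.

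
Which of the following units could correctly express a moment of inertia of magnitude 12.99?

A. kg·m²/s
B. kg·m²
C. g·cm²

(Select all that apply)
B, C

moment of inertia has SI base units: kg * m^2

Checking each option against kg * m^2:
  A. kg·m²/s: ✗ does not match
  B. kg·m²: ✓ matches
  C. g·cm²: ✓ matches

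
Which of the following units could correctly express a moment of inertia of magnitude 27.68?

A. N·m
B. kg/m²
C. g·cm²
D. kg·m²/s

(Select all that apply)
C

moment of inertia has SI base units: kg * m^2

Checking each option against kg * m^2:
  A. N·m: ✗ does not match
  B. kg/m²: ✗ does not match
  C. g·cm²: ✓ matches
  D. kg·m²/s: ✗ does not match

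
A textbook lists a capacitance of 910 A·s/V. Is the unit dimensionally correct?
Yes

capacitance has SI base units: A^2 * s^4 / (kg * m^2)
A·s/V reduces to the same SI base units, so it is a valid unit for capacitance.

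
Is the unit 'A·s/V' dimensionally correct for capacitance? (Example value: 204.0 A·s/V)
Yes

capacitance has SI base units: A^2 * s^4 / (kg * m^2)
A·s/V reduces to the same SI base units, so it is a valid unit for capacitance.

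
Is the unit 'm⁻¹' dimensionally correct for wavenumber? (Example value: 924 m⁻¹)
Yes

wavenumber has SI base units: 1 / m
m⁻¹ reduces to the same SI base units, so it is a valid unit for wavenumber.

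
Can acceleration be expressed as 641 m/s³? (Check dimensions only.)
No

acceleration has SI base units: m / s^2
m/s³ does NOT reduce to m / s^2; a valid unit for acceleration would be e.g. m/s².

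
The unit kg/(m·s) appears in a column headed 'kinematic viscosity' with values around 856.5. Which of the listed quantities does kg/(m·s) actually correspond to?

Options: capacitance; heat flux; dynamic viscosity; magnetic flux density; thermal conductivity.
dynamic viscosity

kinematic viscosity should have units dimensionally equivalent to m^2 / s (e.g. m²/s).
The given unit 'kg/(m·s)' reduces to kg / (m * s). Of the listed options, that is the dimensionality of dynamic viscosity.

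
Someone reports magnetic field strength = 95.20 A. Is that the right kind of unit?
No

magnetic field strength has SI base units: A / m
A does NOT reduce to A / m; a valid unit for magnetic field strength would be e.g. A/m.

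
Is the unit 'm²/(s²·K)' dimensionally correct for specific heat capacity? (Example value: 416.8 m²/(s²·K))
Yes

specific heat capacity has SI base units: m^2 / (s^2 * K)
m²/(s²·K) reduces to the same SI base units, so it is a valid unit for specific heat capacity.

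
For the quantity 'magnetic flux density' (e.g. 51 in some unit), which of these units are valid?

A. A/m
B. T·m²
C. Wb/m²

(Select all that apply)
C

magnetic flux density has SI base units: kg / (A * s^2)

Checking each option against kg / (A * s^2):
  A. A/m: ✗ does not match
  B. T·m²: ✗ does not match
  C. Wb/m²: ✓ matches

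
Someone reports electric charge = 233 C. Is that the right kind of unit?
Yes

electric charge has SI base units: A * s
C reduces to the same SI base units, so it is a valid unit for electric charge.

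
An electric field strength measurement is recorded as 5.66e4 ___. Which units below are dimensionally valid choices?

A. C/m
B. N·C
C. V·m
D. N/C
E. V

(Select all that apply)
D

electric field strength has SI base units: kg * m / (A * s^3)

Checking each option against kg * m / (A * s^3):
  A. C/m: ✗ does not match
  B. N·C: ✗ does not match
  C. V·m: ✗ does not match
  D. N/C: ✓ matches
  E. V: ✗ does not match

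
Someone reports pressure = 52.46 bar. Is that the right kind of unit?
Yes

pressure has SI base units: kg / (m * s^2)
bar reduces to the same SI base units, so it is a valid unit for pressure.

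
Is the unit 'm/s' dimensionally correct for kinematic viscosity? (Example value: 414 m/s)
No

kinematic viscosity has SI base units: m^2 / s
m/s does NOT reduce to m^2 / s; a valid unit for kinematic viscosity would be e.g. m²/s.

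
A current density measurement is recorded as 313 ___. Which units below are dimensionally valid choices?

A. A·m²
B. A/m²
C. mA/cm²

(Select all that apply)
B, C

current density has SI base units: A / m^2

Checking each option against A / m^2:
  A. A·m²: ✗ does not match
  B. A/m²: ✓ matches
  C. mA/cm²: ✓ matches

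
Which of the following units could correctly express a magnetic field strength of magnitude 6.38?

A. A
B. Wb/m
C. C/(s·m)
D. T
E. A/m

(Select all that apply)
C, E

magnetic field strength has SI base units: A / m

Checking each option against A / m:
  A. A: ✗ does not match
  B. Wb/m: ✗ does not match
  C. C/(s·m): ✓ matches
  D. T: ✗ does not match
  E. A/m: ✓ matches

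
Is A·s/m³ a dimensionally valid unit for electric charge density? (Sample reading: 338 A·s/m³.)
Yes

electric charge density has SI base units: A * s / m^3
A·s/m³ reduces to the same SI base units, so it is a valid unit for electric charge density.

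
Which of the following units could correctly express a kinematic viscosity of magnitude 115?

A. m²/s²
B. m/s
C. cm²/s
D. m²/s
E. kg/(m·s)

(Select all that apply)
C, D

kinematic viscosity has SI base units: m^2 / s

Checking each option against m^2 / s:
  A. m²/s²: ✗ does not match
  B. m/s: ✗ does not match
  C. cm²/s: ✓ matches
  D. m²/s: ✓ matches
  E. kg/(m·s): ✗ does not match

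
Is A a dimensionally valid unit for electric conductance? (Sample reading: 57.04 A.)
No

electric conductance has SI base units: A^2 * s^3 / (kg * m^2)
A does NOT reduce to A^2 * s^3 / (kg * m^2); a valid unit for electric conductance would be e.g. S.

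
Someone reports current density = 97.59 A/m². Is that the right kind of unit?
Yes

current density has SI base units: A / m^2
A/m² reduces to the same SI base units, so it is a valid unit for current density.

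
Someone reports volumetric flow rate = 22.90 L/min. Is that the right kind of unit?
Yes

volumetric flow rate has SI base units: m^3 / s
L/min reduces to the same SI base units, so it is a valid unit for volumetric flow rate.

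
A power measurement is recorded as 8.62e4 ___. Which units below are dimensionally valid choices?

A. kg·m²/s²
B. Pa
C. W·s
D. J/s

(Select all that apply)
D

power has SI base units: kg * m^2 / s^3

Checking each option against kg * m^2 / s^3:
  A. kg·m²/s²: ✗ does not match
  B. Pa: ✗ does not match
  C. W·s: ✗ does not match
  D. J/s: ✓ matches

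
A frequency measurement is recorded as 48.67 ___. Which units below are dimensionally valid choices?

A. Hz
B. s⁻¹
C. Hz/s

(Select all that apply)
A, B

frequency has SI base units: 1 / s

Checking each option against 1 / s:
  A. Hz: ✓ matches
  B. s⁻¹: ✓ matches
  C. Hz/s: ✗ does not match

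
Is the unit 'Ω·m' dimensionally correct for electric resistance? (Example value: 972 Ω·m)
No

electric resistance has SI base units: kg * m^2 / (A^2 * s^3)
Ω·m does NOT reduce to kg * m^2 / (A^2 * s^3); a valid unit for electric resistance would be e.g. Ω.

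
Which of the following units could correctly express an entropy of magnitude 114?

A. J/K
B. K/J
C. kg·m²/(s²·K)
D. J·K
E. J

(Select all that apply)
A, C

entropy has SI base units: kg * m^2 / (s^2 * K)

Checking each option against kg * m^2 / (s^2 * K):
  A. J/K: ✓ matches
  B. K/J: ✗ does not match
  C. kg·m²/(s²·K): ✓ matches
  D. J·K: ✗ does not match
  E. J: ✗ does not match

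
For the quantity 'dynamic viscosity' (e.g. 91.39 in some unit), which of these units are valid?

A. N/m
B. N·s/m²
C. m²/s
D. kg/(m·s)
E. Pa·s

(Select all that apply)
B, D, E

dynamic viscosity has SI base units: kg / (m * s)

Checking each option against kg / (m * s):
  A. N/m: ✗ does not match
  B. N·s/m²: ✓ matches
  C. m²/s: ✗ does not match
  D. kg/(m·s): ✓ matches
  E. Pa·s: ✓ matches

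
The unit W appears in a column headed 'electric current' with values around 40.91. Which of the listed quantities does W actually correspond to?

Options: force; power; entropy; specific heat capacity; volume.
power

electric current should have units dimensionally equivalent to A (e.g. A).
The given unit 'W' reduces to kg * m^2 / s^3. Of the listed options, that is the dimensionality of power.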